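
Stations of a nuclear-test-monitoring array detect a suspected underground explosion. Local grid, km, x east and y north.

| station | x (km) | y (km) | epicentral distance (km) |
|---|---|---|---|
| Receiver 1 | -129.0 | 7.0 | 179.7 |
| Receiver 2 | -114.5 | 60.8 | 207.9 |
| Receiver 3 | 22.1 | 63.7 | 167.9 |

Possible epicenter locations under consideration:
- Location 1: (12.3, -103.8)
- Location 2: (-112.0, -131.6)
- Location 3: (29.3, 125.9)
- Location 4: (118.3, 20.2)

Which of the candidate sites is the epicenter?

For each candidate, compare |candidate − station| to the reported distance:
Location 1: residuals Receiver 1 0.1, Receiver 2 0.1, Receiver 3 0.1 → max 0.1 km
Location 2: residuals Receiver 1 40.1, Receiver 2 15.5, Receiver 3 69.0 → max 69.0 km
Location 3: residuals Receiver 1 18.3, Receiver 2 50.1, Receiver 3 105.3 → max 105.3 km
Location 4: residuals Receiver 1 68.0, Receiver 2 28.4, Receiver 3 62.3 → max 68.0 km
Only Location 1 has all residuals ≈ 0.

Location 1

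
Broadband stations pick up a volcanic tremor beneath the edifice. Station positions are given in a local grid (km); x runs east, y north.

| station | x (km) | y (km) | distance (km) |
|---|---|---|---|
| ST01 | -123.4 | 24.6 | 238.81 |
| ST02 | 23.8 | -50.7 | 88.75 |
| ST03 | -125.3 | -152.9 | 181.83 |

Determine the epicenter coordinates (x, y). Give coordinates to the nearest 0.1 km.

Circle about each station: (x + 123.4)² + (y − 24.6)² = 238.81²; (x − 23.8)² + (y + 50.7)² = 88.75²; (x + 125.3)² + (y + 152.9)² = 181.83².
Subtracting the ST01 equation from the ST02 and ST03 equations removes the quadratic terms:
294.4 x − 150.6 y = 36457.86
-3.8 x − 355.0 y = 47213.85
Solving the 2×2 system: x ≈ 55.5, y ≈ -133.6 km.

(55.5, -133.6)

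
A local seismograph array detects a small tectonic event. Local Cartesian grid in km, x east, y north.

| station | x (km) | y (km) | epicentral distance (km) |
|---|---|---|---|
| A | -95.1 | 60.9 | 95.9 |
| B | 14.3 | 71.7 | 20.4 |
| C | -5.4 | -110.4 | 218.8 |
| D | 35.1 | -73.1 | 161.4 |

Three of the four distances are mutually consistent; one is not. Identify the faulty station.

C

Solve using three stations at a time. Using A, B, D (subtract circle equations pairwise → linear system) gives (x, y) ≈ (-2.0, 84.0).
Distances from that point to each station vs reported:
  A: calculated 95.9 vs reported 95.9 → residual 0.0 km
  B: calculated 20.4 vs reported 20.4 → residual 0.0 km
  C: calculated 194.4 vs reported 218.8 → residual 24.4 km
  D: calculated 161.4 vs reported 161.4 → residual 0.0 km
A, B, D are mutually consistent (residuals ≈ 0); C is off by 24.4 km.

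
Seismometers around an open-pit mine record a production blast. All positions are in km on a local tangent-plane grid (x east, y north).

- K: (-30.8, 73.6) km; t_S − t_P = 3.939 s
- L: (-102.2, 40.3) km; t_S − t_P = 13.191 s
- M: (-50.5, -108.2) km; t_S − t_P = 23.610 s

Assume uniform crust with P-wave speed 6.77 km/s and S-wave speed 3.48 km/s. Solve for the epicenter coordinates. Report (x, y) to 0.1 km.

Distance from S−P lag: d = Δt · v_P v_S / (v_P − v_S) = Δt · (6.77·3.48)/(6.77−3.48) ≈ 7.1610·Δt.
So d_K = 28.21, d_L = 94.46, d_M = 169.07 km.
Circle about each station: (x + 30.8)² + (y − 73.6)² = 28.21²; (x + 102.2)² + (y − 40.3)² = 94.46²; (x + 50.5)² + (y + 108.2)² = 169.07².
Subtracting pairs of circle equations eliminates x²+y² and gives linear equations (the radical axes):
-142.8 x − 66.6 y = -2423.56
-39.4 x − 363.6 y = -19896.97
Solving the 2×2 system: x ≈ -9.0, y ≈ 55.7 km.
Check against K (with the unrounded x, y): √((x + 30.8)²+(y − 73.6)²) = 28.20 ≈ 28.21 km. ✓

(-9.0, 55.7)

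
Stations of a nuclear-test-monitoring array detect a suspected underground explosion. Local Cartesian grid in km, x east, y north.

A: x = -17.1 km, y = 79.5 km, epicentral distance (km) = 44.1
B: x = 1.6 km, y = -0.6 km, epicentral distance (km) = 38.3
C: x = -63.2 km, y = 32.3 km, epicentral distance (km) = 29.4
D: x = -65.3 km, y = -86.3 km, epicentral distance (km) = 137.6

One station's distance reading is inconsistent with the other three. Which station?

Solve using three stations at a time. Using A, B, D (subtract circle equations pairwise → linear system) gives (x, y) ≈ (-4.6, 37.2).
Distances from that point to each station vs reported:
  A: calculated 44.1 vs reported 44.1 → residual 0.0 km
  B: calculated 38.3 vs reported 38.3 → residual 0.0 km
  C: calculated 58.8 vs reported 29.4 → residual 29.4 km
  D: calculated 137.6 vs reported 137.6 → residual 0.0 km
A, B, D are mutually consistent (residuals ≈ 0); C is off by 29.4 km.

C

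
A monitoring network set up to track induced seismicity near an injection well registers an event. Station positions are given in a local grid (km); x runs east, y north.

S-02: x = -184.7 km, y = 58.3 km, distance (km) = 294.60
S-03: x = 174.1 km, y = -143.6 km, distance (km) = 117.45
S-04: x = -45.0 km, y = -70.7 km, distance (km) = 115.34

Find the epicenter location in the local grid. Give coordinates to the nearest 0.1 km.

Circle about each station: (x + 184.7)² + (y − 58.3)² = 294.60²; (x − 174.1)² + (y + 143.6)² = 117.45²; (x + 45.0)² + (y + 70.7)² = 115.34².
Subtracting the S-02 equation from the S-03 and S-04 equations removes the quadratic terms:
717.6 x − 403.8 y = 86413.45
279.4 x − 258.0 y = 42996.35
Solving the 2×2 system: x ≈ 68.2, y ≈ -92.8 km.

68.2 km east, -92.8 km north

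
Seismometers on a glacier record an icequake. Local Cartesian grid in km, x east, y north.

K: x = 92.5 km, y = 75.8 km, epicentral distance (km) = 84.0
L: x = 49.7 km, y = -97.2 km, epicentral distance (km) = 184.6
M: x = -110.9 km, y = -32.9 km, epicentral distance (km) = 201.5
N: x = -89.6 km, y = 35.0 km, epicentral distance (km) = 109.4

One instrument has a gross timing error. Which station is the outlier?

Solve using three stations at a time. Using K, L, N (subtract circle equations pairwise → linear system) gives (x, y) ≈ (8.8, 82.8).
Distances from that point to each station vs reported:
  K: calculated 84.0 vs reported 84.0 → residual 0.0 km
  L: calculated 184.6 vs reported 184.6 → residual 0.0 km
  M: calculated 166.5 vs reported 201.5 → residual 35.0 km
  N: calculated 109.4 vs reported 109.4 → residual 0.0 km
K, L, N are mutually consistent (residuals ≈ 0); M is off by 35.0 km.

M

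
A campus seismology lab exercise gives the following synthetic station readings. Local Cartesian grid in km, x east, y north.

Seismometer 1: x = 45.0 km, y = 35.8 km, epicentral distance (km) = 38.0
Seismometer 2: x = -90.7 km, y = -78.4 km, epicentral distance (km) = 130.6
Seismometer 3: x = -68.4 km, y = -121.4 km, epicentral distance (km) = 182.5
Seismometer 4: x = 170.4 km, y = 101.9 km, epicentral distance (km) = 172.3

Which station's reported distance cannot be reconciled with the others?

Seismometer 2

Solve using three stations at a time. Using Seismometer 1, Seismometer 3, Seismometer 4 (subtract circle equations pairwise → linear system) gives (x, y) ≈ (8.0, 44.3).
Distances from that point to each station vs reported:
  Seismometer 1: calculated 38.0 vs reported 38.0 → residual 0.0 km
  Seismometer 2: calculated 157.5 vs reported 130.6 → residual 26.9 km
  Seismometer 3: calculated 182.5 vs reported 182.5 → residual 0.0 km
  Seismometer 4: calculated 172.3 vs reported 172.3 → residual 0.0 km
Seismometer 1, Seismometer 3, Seismometer 4 are mutually consistent (residuals ≈ 0); Seismometer 2 is off by 26.9 km.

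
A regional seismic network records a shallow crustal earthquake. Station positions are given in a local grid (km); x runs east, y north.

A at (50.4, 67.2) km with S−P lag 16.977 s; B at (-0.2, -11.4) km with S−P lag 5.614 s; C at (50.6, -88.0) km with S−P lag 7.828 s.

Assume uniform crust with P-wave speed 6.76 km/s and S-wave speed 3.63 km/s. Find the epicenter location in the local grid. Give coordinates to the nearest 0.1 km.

-1.4 km east, -55.4 km north

Distance from S−P lag: d = Δt · v_P v_S / (v_P − v_S) = Δt · (6.76·3.63)/(6.76−3.63) ≈ 7.8399·Δt.
So d_A = 133.10, d_B = 44.01, d_C = 61.37 km.
Circle about each station: (x − 50.4)² + (y − 67.2)² = 133.10²; (x + 0.2)² + (y + 11.4)² = 44.01²; (x − 50.6)² + (y + 88.0)² = 61.37².
Subtracting the A equation from the B and C equations removes the quadratic terms:
-101.2 x − 157.2 y = 8852.73
0.4 x − 310.4 y = 17197.69
Solving the 2×2 system: x ≈ -1.4, y ≈ -55.4 km.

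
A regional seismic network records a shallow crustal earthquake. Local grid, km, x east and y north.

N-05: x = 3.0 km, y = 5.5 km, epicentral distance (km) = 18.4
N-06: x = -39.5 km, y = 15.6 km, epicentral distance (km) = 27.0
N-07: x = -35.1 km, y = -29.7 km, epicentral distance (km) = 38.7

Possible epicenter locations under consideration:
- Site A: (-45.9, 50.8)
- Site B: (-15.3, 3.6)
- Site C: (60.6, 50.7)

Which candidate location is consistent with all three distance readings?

Site B

For each candidate, compare |candidate − station| to the reported distance:
Site A: residuals N-05 48.3, N-06 8.8, N-07 42.5 → max 48.3 km
Site B: residuals N-05 0.0, N-06 0.0, N-07 0.0 → max 0.0 km
Site C: residuals N-05 54.8, N-06 79.1, N-07 86.3 → max 86.3 km
Only Site B has all residuals ≈ 0.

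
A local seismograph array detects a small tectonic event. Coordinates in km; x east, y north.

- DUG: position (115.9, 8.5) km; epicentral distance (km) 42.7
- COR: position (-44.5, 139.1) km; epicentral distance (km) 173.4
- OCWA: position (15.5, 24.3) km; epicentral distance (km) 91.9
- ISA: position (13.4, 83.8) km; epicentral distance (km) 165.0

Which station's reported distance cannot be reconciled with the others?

ISA

Solve using three stations at a time. Using DUG, COR, OCWA (subtract circle equations pairwise → linear system) gives (x, y) ≈ (103.9, 49.4).
Distances from that point to each station vs reported:
  DUG: calculated 42.6 vs reported 42.7 → residual 0.1 km
  COR: calculated 173.4 vs reported 173.4 → residual 0.0 km
  OCWA: calculated 91.9 vs reported 91.9 → residual 0.0 km
  ISA: calculated 96.8 vs reported 165.0 → residual 68.2 km
DUG, COR, OCWA are mutually consistent (residuals ≈ 0); ISA is off by 68.2 km.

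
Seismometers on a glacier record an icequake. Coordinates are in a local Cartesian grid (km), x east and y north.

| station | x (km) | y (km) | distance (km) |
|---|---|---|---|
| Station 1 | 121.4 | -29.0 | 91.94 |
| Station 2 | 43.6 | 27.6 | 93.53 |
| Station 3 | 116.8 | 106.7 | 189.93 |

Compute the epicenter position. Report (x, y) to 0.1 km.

Circle about each station: (x − 121.4)² + (y + 29.0)² = 91.94²; (x − 43.6)² + (y − 27.6)² = 93.53²; (x − 116.8)² + (y − 106.7)² = 189.93².
Subtracting the Station 1 equation from the Station 2 and Station 3 equations removes the quadratic terms:
-155.6 x + 113.2 y = -13211.14
-9.2 x + 271.4 y = -18172.27
Solving the 2×2 system: x ≈ 37.1, y ≈ -65.7 km.

(37.1, -65.7)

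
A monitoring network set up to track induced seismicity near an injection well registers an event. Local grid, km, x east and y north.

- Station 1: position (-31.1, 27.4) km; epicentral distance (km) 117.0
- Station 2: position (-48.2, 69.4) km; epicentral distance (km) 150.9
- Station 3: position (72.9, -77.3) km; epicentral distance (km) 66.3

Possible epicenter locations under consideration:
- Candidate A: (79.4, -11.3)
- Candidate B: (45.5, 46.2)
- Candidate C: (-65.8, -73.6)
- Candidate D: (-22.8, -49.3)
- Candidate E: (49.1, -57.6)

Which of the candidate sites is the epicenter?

Candidate A

For each candidate, compare |candidate − station| to the reported distance:
Candidate A: residuals Station 1 0.1, Station 2 0.1, Station 3 0.0 → max 0.1 km
Candidate B: residuals Station 1 38.1, Station 2 54.4, Station 3 60.2 → max 60.2 km
Candidate C: residuals Station 1 10.2, Station 2 6.8, Station 3 72.4 → max 72.4 km
Candidate D: residuals Station 1 39.9, Station 2 29.5, Station 3 33.4 → max 39.9 km
Candidate E: residuals Station 1 0.1, Station 2 9.1, Station 3 35.4 → max 35.4 km
Only Candidate A has all residuals ≈ 0.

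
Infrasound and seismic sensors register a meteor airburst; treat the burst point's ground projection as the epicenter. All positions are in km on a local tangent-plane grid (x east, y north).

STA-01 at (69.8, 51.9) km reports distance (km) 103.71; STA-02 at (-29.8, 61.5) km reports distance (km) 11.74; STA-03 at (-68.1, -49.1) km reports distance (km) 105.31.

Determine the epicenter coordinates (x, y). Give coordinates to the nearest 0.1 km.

Circle about each station: (x − 69.8)² + (y − 51.9)² = 103.71²; (x + 29.8)² + (y − 61.5)² = 11.74²; (x + 68.1)² + (y + 49.1)² = 105.31².
Subtracting the STA-01 equation from the STA-02 and STA-03 equations removes the quadratic terms:
-199.2 x + 19.2 y = 7722.58
-275.8 x − 202.0 y = -851.66
Solving the 2×2 system: x ≈ -33.9, y ≈ 50.5 km.

x ≈ -33.9 km, y ≈ 50.5 km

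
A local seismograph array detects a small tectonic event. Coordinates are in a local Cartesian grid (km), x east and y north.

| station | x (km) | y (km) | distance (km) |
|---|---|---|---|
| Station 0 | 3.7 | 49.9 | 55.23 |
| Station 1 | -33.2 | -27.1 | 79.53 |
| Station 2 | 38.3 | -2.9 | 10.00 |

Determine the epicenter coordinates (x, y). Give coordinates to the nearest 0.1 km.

x ≈ 38.6 km, y ≈ 7.1 km

Circle about each station: (x − 3.7)² + (y − 49.9)² = 55.23²; (x + 33.2)² + (y + 27.1)² = 79.53²; (x − 38.3)² + (y + 2.9)² = 10.00².
Subtracting the Station 0 equation from the Station 1 and Station 2 equations removes the quadratic terms:
-73.8 x − 154.0 y = -3941.72
69.2 x − 105.6 y = 1921.95
Solving the 2×2 system: x ≈ 38.6, y ≈ 7.1 km.
Check against Station 0 (with the unrounded x, y): √((x − 3.7)²+(y − 49.9)²) = 55.23 ≈ 55.23 km. ✓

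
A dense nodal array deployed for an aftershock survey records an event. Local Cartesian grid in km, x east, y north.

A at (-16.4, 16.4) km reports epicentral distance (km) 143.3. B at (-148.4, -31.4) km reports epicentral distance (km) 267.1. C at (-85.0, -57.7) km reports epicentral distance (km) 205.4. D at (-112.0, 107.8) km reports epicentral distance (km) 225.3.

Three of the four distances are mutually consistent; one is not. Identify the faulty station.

D

Solve using three stations at a time. Using A, B, C (subtract circle equations pairwise → linear system) gives (x, y) ≈ (118.7, -31.4).
Distances from that point to each station vs reported:
  A: calculated 143.3 vs reported 143.3 → residual 0.0 km
  B: calculated 267.1 vs reported 267.1 → residual 0.0 km
  C: calculated 205.4 vs reported 205.4 → residual 0.0 km
  D: calculated 269.4 vs reported 225.3 → residual 44.1 km
A, B, C are mutually consistent (residuals ≈ 0); D is off by 44.1 km.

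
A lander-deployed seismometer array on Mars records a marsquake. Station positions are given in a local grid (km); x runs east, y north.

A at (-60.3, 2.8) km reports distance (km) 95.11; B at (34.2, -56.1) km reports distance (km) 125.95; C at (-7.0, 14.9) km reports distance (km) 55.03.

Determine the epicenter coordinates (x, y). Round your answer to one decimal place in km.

Circle about each station: (x + 60.3)² + (y − 2.8)² = 95.11²; (x − 34.2)² + (y + 56.1)² = 125.95²; (x + 7.0)² + (y − 14.9)² = 55.03².
Subtracting the A equation from the B and C equations removes the quadratic terms:
189.0 x − 117.8 y = -6144.57
106.6 x + 24.2 y = 2644.69
Solving the 2×2 system: x ≈ 9.5, y ≈ 67.4 km.

9.5 km east, 67.4 km north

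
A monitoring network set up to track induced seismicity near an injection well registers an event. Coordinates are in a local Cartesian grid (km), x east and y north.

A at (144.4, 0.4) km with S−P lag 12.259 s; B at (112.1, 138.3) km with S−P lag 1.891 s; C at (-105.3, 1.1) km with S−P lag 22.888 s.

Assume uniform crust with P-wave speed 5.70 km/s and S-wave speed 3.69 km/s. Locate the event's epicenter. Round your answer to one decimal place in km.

Distance from S−P lag: d = Δt · v_P v_S / (v_P − v_S) = Δt · (5.70·3.69)/(5.70−3.69) ≈ 10.4642·Δt.
So d_A = 128.28, d_B = 19.79, d_C = 239.50 km.
Circle about each station: (x − 144.4)² + (y − 0.4)² = 128.28²; (x − 112.1)² + (y − 138.3)² = 19.79²; (x + 105.3)² + (y − 1.1)² = 239.50².
Subtracting the A equation from the B and C equations removes the quadratic terms:
-64.6 x + 275.8 y = 26905.89
-499.4 x + 1.4 y = -50666.71
Solving the 2×2 system: x ≈ 101.8, y ≈ 121.4 km.
Check against A (with the unrounded x, y): √((x − 144.4)²+(y − 0.4)²) = 128.28 ≈ 128.28 km. ✓

x ≈ 101.8 km, y ≈ 121.4 km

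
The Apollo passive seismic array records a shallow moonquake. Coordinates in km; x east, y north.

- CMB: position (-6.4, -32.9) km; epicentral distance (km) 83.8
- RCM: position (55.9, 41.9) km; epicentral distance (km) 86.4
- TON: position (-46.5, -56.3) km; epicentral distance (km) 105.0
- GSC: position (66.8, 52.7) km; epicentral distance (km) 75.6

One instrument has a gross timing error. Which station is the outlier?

Solve using three stations at a time. Using CMB, RCM, TON (subtract circle equations pairwise → linear system) gives (x, y) ≈ (-30.2, 47.3).
Distances from that point to each station vs reported:
  CMB: calculated 83.6 vs reported 83.8 → residual 0.2 km
  RCM: calculated 86.2 vs reported 86.4 → residual 0.2 km
  TON: calculated 104.9 vs reported 105.0 → residual 0.1 km
  GSC: calculated 97.1 vs reported 75.6 → residual 21.5 km
CMB, RCM, TON are mutually consistent (residuals ≈ 0); GSC is off by 21.5 km.

GSC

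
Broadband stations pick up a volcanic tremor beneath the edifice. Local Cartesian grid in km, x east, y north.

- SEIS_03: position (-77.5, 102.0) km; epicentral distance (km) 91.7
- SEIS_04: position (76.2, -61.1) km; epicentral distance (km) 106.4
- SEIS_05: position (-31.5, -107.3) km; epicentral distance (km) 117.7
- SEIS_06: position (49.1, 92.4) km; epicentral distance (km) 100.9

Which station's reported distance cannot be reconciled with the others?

SEIS_03

Solve using three stations at a time. Using SEIS_04, SEIS_05, SEIS_06 (subtract circle equations pairwise → linear system) gives (x, y) ≈ (-5.2, 7.4).
Distances from that point to each station vs reported:
  SEIS_03: calculated 119.1 vs reported 91.7 → residual 27.4 km
  SEIS_04: calculated 106.4 vs reported 106.4 → residual 0.0 km
  SEIS_05: calculated 117.7 vs reported 117.7 → residual 0.0 km
  SEIS_06: calculated 100.9 vs reported 100.9 → residual 0.0 km
SEIS_04, SEIS_05, SEIS_06 are mutually consistent (residuals ≈ 0); SEIS_03 is off by 27.4 km.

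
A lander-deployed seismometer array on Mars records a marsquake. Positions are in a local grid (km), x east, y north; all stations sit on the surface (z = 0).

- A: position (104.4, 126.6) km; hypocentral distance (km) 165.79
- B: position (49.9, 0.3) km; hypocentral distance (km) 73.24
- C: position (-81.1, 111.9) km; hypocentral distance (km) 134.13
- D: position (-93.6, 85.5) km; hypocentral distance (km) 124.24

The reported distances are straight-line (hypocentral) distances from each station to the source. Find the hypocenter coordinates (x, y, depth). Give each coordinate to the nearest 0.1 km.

(-5.4, 11.5, 46.7)

Each station gives a sphere (x−x_i)² + (y−y_i)² + z² = d_i² (stations at z=0).
Subtracting the A sphere from B and C: z² cancels, leaving linear equations in x and y:
-109.0 x − 252.6 y = -2314.59
-371.0 x − 29.4 y = 1667.37
Solving: x ≈ -5.405, y ≈ 11.495 km (keep extra digits for the depth step; rounded: -5.4, 11.5).
Then from the A sphere: z² = 165.79² − (x − 104.4)² − (y − 126.6)² with x = -5.405, y = 11.495, so z ≈ 46.691 ≈ 46.7 km.
Check against D (with the unrounded solution): distance 124.24 ≈ 124.24 km. ✓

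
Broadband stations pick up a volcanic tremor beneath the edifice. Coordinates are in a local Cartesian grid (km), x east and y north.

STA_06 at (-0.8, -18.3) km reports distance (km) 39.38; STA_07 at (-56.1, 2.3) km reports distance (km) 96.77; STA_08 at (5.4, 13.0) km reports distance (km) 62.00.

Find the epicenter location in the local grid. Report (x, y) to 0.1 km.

Circle about each station: (x + 0.8)² + (y + 18.3)² = 39.38²; (x + 56.1)² + (y − 2.3)² = 96.77²; (x − 5.4)² + (y − 13.0)² = 62.00².
Subtracting pairs of circle equations eliminates x²+y² and gives linear equations (the radical axes):
-110.6 x + 41.2 y = -4996.68
12.4 x + 62.6 y = -2430.59
Solving the 2×2 system: x ≈ 28.6, y ≈ -44.5 km.
Check against STA_06 (with the unrounded x, y): √((x + 0.8)²+(y + 18.3)²) = 39.38 ≈ 39.38 km. ✓

28.6 km east, -44.5 km north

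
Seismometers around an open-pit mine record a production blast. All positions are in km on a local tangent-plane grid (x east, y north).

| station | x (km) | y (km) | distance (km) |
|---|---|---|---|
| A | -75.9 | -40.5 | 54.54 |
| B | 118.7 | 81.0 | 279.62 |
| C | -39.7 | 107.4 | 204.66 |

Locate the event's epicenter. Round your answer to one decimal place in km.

(-105.2, -86.5)

Circle about each station: (x + 75.9)² + (y + 40.5)² = 54.54²; (x − 118.7)² + (y − 81.0)² = 279.62²; (x + 39.7)² + (y − 107.4)² = 204.66².
Subtracting the A equation from the B and C equations removes the quadratic terms:
389.2 x + 243.0 y = -61963.10
72.4 x + 295.8 y = -33201.31
Solving the 2×2 system: x ≈ -105.2, y ≈ -86.5 km.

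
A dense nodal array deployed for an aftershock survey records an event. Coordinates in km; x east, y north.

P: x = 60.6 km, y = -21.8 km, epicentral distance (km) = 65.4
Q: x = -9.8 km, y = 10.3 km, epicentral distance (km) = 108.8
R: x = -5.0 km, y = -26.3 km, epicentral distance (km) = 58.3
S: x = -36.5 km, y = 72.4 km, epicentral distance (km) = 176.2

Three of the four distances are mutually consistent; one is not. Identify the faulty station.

Solve using three stations at a time. Using P, Q, S (subtract circle equations pairwise → linear system) gives (x, y) ≈ (43.0, -84.9).
Distances from that point to each station vs reported:
  P: calculated 65.5 vs reported 65.4 → residual 0.1 km
  Q: calculated 108.8 vs reported 108.8 → residual 0.0 km
  R: calculated 75.7 vs reported 58.3 → residual 17.4 km
  S: calculated 176.2 vs reported 176.2 → residual 0.0 km
P, Q, S are mutually consistent (residuals ≈ 0); R is off by 17.4 km.

R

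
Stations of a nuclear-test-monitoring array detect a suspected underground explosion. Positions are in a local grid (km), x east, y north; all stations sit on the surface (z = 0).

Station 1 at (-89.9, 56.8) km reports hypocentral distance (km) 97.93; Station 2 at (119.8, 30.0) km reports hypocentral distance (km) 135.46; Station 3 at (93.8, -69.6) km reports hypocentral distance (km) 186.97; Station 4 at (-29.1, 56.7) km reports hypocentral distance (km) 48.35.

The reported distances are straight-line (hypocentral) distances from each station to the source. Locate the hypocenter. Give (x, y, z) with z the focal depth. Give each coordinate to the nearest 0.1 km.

(0.2, 91.4, 16.6)

Each station gives a sphere (x−x_i)² + (y−y_i)² + z² = d_i² (stations at z=0).
Subtracting the Station 1 sphere from Station 2 and Station 3: z² cancels, leaving linear equations in x and y:
419.4 x − 53.6 y = -4815.34
367.4 x − 252.8 y = -23033.15
Solving: x ≈ 0.200, y ≈ 91.403 km (keep extra digits for the depth step; rounded: 0.2, 91.4).
Then from the Station 1 sphere: z² = 97.93² − (x + 89.9)² − (y − 56.8)² with x = 0.200, y = 91.403, so z ≈ 16.580 ≈ 16.6 km.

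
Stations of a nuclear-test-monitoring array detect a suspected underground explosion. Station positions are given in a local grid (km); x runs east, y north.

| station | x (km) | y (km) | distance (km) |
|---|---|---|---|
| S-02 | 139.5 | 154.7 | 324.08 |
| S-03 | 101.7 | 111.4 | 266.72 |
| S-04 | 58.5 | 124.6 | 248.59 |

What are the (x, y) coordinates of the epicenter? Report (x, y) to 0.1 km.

-87.5 km east, -76.6 km north

Circle about each station: (x − 139.5)² + (y − 154.7)² = 324.08²; (x − 101.7)² + (y − 111.4)² = 266.72²; (x − 58.5)² + (y − 124.6)² = 248.59².
Subtracting the S-02 equation from the S-03 and S-04 equations removes the quadratic terms:
-75.6 x − 86.6 y = 13248.80
-162.0 x − 60.2 y = 18785.93
Solving the 2×2 system: x ≈ -87.5, y ≈ -76.6 km.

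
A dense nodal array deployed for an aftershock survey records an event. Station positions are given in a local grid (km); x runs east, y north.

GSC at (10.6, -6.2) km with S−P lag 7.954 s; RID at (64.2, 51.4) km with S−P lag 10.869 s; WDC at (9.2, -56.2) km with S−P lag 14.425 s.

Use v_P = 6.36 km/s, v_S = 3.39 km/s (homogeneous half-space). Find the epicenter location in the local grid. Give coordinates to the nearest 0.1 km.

Distance from S−P lag: d = Δt · v_P v_S / (v_P − v_S) = Δt · (6.36·3.39)/(6.36−3.39) ≈ 7.2594·Δt.
So d_GSC = 57.74, d_RID = 78.90, d_WDC = 104.72 km.
Circle about each station: (x − 10.6)² + (y + 6.2)² = 57.74²; (x − 64.2)² + (y − 51.4)² = 78.90²; (x − 9.2)² + (y + 56.2)² = 104.72².
Subtracting pairs of circle equations eliminates x²+y² and gives linear equations (the radical axes):
107.2 x + 115.2 y = 3721.50
-2.8 x − 100.0 y = -4540.09
Solving the 2×2 system: x ≈ -14.5, y ≈ 45.8 km.
Check against GSC (with the unrounded x, y): √((x − 10.6)²+(y + 6.2)²) = 57.75 ≈ 57.74 km. ✓

x ≈ -14.5 km, y ≈ 45.8 km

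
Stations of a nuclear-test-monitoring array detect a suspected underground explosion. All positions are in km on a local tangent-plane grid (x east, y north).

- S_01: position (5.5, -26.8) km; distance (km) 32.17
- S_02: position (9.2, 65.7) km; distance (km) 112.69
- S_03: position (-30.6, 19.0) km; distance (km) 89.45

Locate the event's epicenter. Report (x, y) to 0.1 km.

x ≈ 32.3 km, y ≈ -44.6 km

Circle about each station: (x − 5.5)² + (y + 26.8)² = 32.17²; (x − 9.2)² + (y − 65.7)² = 112.69²; (x + 30.6)² + (y − 19.0)² = 89.45².
Subtracting the S_01 equation from the S_02 and S_03 equations removes the quadratic terms:
7.4 x + 185.0 y = -8011.49
-72.2 x + 91.6 y = -6417.52
Solving the 2×2 system: x ≈ 32.3, y ≈ -44.6 km.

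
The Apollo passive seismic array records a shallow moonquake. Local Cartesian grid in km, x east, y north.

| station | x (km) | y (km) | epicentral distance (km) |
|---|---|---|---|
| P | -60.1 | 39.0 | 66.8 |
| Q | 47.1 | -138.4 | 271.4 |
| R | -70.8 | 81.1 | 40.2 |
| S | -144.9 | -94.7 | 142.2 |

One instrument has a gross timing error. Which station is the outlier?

S

Solve using three stations at a time. Using P, Q, R (subtract circle equations pairwise → linear system) gives (x, y) ≈ (-110.7, 82.3).
Distances from that point to each station vs reported:
  P: calculated 66.6 vs reported 66.8 → residual 0.2 km
  Q: calculated 271.4 vs reported 271.4 → residual 0.0 km
  R: calculated 39.9 vs reported 40.2 → residual 0.3 km
  S: calculated 180.3 vs reported 142.2 → residual 38.1 km
P, Q, R are mutually consistent (residuals ≈ 0); S is off by 38.1 km.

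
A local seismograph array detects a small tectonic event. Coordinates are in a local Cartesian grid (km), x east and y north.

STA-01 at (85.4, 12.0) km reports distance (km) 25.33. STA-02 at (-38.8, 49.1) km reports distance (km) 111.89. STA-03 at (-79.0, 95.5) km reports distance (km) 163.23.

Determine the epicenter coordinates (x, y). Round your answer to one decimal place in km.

72.0 km east, 33.5 km north

Circle about each station: (x − 85.4)² + (y − 12.0)² = 25.33²; (x + 38.8)² + (y − 49.1)² = 111.89²; (x + 79.0)² + (y − 95.5)² = 163.23².
Subtracting pairs of circle equations eliminates x²+y² and gives linear equations (the radical axes):
-248.4 x + 74.2 y = -15398.67
-328.8 x + 167.0 y = -18078.33
Solving the 2×2 system: x ≈ 72.0, y ≈ 33.5 km.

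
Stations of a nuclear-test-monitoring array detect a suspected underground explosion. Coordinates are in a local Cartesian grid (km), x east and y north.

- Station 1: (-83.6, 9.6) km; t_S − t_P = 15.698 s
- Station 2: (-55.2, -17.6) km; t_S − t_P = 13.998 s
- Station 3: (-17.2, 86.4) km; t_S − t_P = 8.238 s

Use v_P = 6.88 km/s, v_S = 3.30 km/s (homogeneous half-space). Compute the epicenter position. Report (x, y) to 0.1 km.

10.5 km east, 42.1 km north

Distance from S−P lag: d = Δt · v_P v_S / (v_P − v_S) = Δt · (6.88·3.30)/(6.88−3.30) ≈ 6.3419·Δt.
So d_Station 1 = 99.56, d_Station 2 = 88.77, d_Station 3 = 52.24 km.
Circle about each station: (x + 83.6)² + (y − 9.6)² = 99.56²; (x + 55.2)² + (y + 17.6)² = 88.77²; (x + 17.2)² + (y − 86.4)² = 52.24².
Subtracting the Station 1 equation from the Station 2 and Station 3 equations removes the quadratic terms:
56.8 x − 54.4 y = -1692.24
132.8 x + 153.6 y = 7862.86
Solving the 2×2 system: x ≈ 10.5, y ≈ 42.1 km.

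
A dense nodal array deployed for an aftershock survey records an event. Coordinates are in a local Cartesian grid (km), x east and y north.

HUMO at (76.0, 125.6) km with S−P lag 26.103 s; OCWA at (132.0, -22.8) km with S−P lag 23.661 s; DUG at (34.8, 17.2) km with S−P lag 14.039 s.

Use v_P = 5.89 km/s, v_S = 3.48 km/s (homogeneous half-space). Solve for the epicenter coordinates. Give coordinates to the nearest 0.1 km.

Distance from S−P lag: d = Δt · v_P v_S / (v_P − v_S) = Δt · (5.89·3.48)/(5.89−3.48) ≈ 8.5051·Δt.
So d_HUMO = 222.01, d_OCWA = 201.24, d_DUG = 119.40 km.
Circle about each station: (x − 76.0)² + (y − 125.6)² = 222.01²; (x − 132.0)² + (y + 22.8)² = 201.24²; (x − 34.8)² + (y − 17.2)² = 119.40².
Subtracting pairs of circle equations eliminates x²+y² and gives linear equations (the radical axes):
112.0 x − 296.8 y = 5183.38
-82.4 x − 216.8 y = 14987.60
Solving the 2×2 system: x ≈ -68.2, y ≈ -43.2 km.

(-68.2, -43.2)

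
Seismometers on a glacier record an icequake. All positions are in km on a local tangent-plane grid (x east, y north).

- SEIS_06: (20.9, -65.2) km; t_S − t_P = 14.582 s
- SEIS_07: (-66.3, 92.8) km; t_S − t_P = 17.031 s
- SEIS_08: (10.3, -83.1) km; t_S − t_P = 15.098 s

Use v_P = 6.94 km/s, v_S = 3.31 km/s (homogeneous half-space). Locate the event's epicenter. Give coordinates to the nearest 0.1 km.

Distance from S−P lag: d = Δt · v_P v_S / (v_P − v_S) = Δt · (6.94·3.31)/(6.94−3.31) ≈ 6.3282·Δt.
So d_SEIS_06 = 92.28, d_SEIS_07 = 107.78, d_SEIS_08 = 95.54 km.
Circle about each station: (x − 20.9)² + (y + 65.2)² = 92.28²; (x + 66.3)² + (y − 92.8)² = 107.78²; (x − 10.3)² + (y + 83.1)² = 95.54².
Subtracting the SEIS_06 equation from the SEIS_07 and SEIS_08 equations removes the quadratic terms:
-174.4 x + 316.0 y = 5218.75
-21.2 x − 35.8 y = 1711.56
Solving the 2×2 system: x ≈ -56.2, y ≈ -14.5 km.

-56.2 km east, -14.5 km north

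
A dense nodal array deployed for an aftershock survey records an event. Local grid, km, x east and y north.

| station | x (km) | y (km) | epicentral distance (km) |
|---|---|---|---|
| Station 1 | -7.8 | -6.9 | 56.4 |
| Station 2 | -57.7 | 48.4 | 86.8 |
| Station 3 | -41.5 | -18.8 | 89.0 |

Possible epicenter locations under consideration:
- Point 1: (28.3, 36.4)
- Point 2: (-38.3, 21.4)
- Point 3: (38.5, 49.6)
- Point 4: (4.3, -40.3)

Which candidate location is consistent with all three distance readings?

For each candidate, compare |candidate − station| to the reported distance:
Point 1: residuals Station 1 0.0, Station 2 0.0, Station 3 0.0 → max 0.0 km
Point 2: residuals Station 1 14.8, Station 2 53.6, Station 3 48.7 → max 53.6 km
Point 3: residuals Station 1 16.6, Station 2 9.4, Station 3 16.3 → max 16.6 km
Point 4: residuals Station 1 20.9, Station 2 21.4, Station 3 38.4 → max 38.4 km
Only Point 1 has all residuals ≈ 0.

Point 1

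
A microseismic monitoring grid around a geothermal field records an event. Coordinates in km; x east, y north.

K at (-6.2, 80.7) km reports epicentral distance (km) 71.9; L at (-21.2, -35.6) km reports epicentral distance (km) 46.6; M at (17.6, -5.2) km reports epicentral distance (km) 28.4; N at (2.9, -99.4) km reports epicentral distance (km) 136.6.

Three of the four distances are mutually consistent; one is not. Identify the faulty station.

N

Solve using three stations at a time. Using K, L, M (subtract circle equations pairwise → linear system) gives (x, y) ≈ (-7.1, 8.8).
Distances from that point to each station vs reported:
  K: calculated 71.9 vs reported 71.9 → residual 0.0 km
  L: calculated 46.6 vs reported 46.6 → residual 0.0 km
  M: calculated 28.4 vs reported 28.4 → residual 0.0 km
  N: calculated 108.7 vs reported 136.6 → residual 27.9 km
K, L, M are mutually consistent (residuals ≈ 0); N is off by 27.9 km.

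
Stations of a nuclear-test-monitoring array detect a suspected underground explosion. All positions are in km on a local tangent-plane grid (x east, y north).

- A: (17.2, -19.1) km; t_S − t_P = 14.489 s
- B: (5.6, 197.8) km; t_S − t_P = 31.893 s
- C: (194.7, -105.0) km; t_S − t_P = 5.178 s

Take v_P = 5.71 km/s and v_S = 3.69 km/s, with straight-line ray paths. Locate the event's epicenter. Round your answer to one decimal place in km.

(140.7, -106.2)

Distance from S−P lag: d = Δt · v_P v_S / (v_P − v_S) = Δt · (5.71·3.69)/(5.71−3.69) ≈ 10.4306·Δt.
So d_A = 151.13, d_B = 332.66, d_C = 54.01 km.
Circle about each station: (x − 17.2)² + (y + 19.1)² = 151.13²; (x − 5.6)² + (y − 197.8)² = 332.66²; (x − 194.7)² + (y + 105.0)² = 54.01².
Subtracting pairs of circle equations eliminates x²+y² and gives linear equations (the radical axes):
-23.2 x + 433.8 y = -49326.85
355.0 x − 171.8 y = 68195.64
Solving the 2×2 system: x ≈ 140.7, y ≈ -106.2 km.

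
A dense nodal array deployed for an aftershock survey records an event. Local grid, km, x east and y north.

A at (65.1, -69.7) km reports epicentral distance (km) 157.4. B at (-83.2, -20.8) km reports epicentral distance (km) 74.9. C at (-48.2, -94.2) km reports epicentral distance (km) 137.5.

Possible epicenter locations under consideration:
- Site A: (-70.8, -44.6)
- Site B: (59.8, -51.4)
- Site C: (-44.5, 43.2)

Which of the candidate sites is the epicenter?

For each candidate, compare |candidate − station| to the reported distance:
Site A: residuals A 19.2, B 48.1, C 83.0 → max 83.0 km
Site B: residuals A 138.3, B 71.3, C 21.3 → max 138.3 km
Site C: residuals A 0.1, B 0.1, C 0.1 → max 0.1 km
Only Site C has all residuals ≈ 0.

Site C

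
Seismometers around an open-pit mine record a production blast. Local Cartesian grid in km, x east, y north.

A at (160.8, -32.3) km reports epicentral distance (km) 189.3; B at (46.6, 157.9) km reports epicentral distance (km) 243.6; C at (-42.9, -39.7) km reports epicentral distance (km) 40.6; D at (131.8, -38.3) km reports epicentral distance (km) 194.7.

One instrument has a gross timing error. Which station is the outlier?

Solve using three stations at a time. Using A, B, C (subtract circle equations pairwise → linear system) gives (x, y) ≈ (-23.5, -75.4).
Distances from that point to each station vs reported:
  A: calculated 189.3 vs reported 189.3 → residual 0.0 km
  B: calculated 243.6 vs reported 243.6 → residual 0.0 km
  C: calculated 40.6 vs reported 40.6 → residual 0.0 km
  D: calculated 159.7 vs reported 194.7 → residual 35.0 km
A, B, C are mutually consistent (residuals ≈ 0); D is off by 35.0 km.

D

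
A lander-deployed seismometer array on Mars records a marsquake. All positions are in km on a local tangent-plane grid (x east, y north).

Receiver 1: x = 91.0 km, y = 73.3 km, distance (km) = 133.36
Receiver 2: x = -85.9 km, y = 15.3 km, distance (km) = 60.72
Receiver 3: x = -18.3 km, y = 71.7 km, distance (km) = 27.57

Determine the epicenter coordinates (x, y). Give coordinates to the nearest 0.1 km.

Circle about each station: (x − 91.0)² + (y − 73.3)² = 133.36²; (x + 85.9)² + (y − 15.3)² = 60.72²; (x + 18.3)² + (y − 71.7)² = 27.57².
Subtracting the Receiver 1 equation from the Receiver 2 and Receiver 3 equations removes the quadratic terms:
-353.8 x − 116.0 y = 8056.98
-218.6 x − 3.2 y = 8846.67
Solving the 2×2 system: x ≈ -41.3, y ≈ 56.5 km.
Check against Receiver 1 (with the unrounded x, y): √((x − 91.0)²+(y − 73.3)²) = 133.36 ≈ 133.36 km. ✓

x ≈ -41.3 km, y ≈ 56.5 km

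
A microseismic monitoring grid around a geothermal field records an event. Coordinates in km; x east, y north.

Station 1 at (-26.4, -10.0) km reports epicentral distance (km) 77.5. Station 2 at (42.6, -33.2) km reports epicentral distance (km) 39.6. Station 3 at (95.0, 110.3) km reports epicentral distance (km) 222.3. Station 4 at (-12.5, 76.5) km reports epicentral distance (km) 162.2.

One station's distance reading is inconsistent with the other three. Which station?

Station 2

Solve using three stations at a time. Using Station 1, Station 3, Station 4 (subtract circle equations pairwise → linear system) gives (x, y) ≈ (-9.9, -85.6).
Distances from that point to each station vs reported:
  Station 1: calculated 77.4 vs reported 77.5 → residual 0.1 km
  Station 2: calculated 74.2 vs reported 39.6 → residual 34.6 km
  Station 3: calculated 222.3 vs reported 222.3 → residual 0.0 km
  Station 4: calculated 162.2 vs reported 162.2 → residual 0.0 km
Station 1, Station 3, Station 4 are mutually consistent (residuals ≈ 0); Station 2 is off by 34.6 km.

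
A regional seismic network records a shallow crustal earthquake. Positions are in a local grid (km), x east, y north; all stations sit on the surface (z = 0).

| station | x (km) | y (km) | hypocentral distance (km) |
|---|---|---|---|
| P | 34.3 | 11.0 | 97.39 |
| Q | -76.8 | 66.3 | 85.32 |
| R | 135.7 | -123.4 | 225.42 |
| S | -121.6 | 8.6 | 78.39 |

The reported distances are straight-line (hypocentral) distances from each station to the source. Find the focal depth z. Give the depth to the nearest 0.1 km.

Each station gives a sphere (x−x_i)² + (y−y_i)² + z² = d_i² (stations at z=0).
Subtracting the P sphere from Q and R: z² cancels, leaving linear equations in x and y:
-222.2 x + 110.6 y = 11201.75
202.8 x − 268.8 y = -8984.80
Solving: x ≈ -54.087, y ≈ -7.381 km (keep extra digits for the depth step; rounded: -54.1, -7.4).
Then from the P sphere: z² = 97.39² − (x − 34.3)² − (y − 11.0)² with x = -54.087, y = -7.381, so z ≈ 36.533 ≈ 36.5 km.

z ≈ 36.5 km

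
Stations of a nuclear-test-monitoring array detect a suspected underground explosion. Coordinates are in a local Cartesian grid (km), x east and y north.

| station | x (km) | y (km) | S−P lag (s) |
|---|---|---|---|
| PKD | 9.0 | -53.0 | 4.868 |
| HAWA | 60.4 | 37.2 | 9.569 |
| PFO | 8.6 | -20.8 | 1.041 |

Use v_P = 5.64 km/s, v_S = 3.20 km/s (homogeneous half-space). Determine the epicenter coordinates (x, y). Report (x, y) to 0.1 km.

x ≈ 15.6 km, y ≈ -17.6 km

Distance from S−P lag: d = Δt · v_P v_S / (v_P − v_S) = Δt · (5.64·3.20)/(5.64−3.20) ≈ 7.3967·Δt.
So d_PKD = 36.01, d_HAWA = 70.78, d_PFO = 7.70 km.
Circle about each station: (x − 9.0)² + (y + 53.0)² = 36.01²; (x − 60.4)² + (y − 37.2)² = 70.78²; (x − 8.6)² + (y + 20.8)² = 7.70².
Subtracting pairs of circle equations eliminates x²+y² and gives linear equations (the radical axes):
102.8 x + 180.4 y = -1571.09
-0.8 x + 64.4 y = -1145.97
Solving the 2×2 system: x ≈ 15.6, y ≈ -17.6 km.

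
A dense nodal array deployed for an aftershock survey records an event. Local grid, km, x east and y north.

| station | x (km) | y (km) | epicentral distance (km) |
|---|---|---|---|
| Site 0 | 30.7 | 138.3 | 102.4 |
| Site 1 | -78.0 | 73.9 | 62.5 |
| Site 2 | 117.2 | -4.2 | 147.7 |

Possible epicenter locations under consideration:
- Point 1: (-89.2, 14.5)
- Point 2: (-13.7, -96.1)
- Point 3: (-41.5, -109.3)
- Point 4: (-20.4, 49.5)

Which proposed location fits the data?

Point 4

For each candidate, compare |candidate − station| to the reported distance:
Point 1: residuals Site 0 69.9, Site 1 2.1, Site 2 59.5 → max 69.9 km
Point 2: residuals Site 0 136.2, Site 1 119.3, Site 2 12.2 → max 136.2 km
Point 3: residuals Site 0 155.5, Site 1 124.3, Site 2 42.6 → max 155.5 km
Point 4: residuals Site 0 0.1, Site 1 0.1, Site 2 0.0 → max 0.1 km
Only Point 4 has all residuals ≈ 0.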